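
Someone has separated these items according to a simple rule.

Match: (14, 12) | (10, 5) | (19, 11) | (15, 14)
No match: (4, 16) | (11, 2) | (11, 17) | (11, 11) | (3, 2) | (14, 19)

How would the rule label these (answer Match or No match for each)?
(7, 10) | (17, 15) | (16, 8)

One predicate separates the groups cleanly: first > second AND sum ≥ 15.
(7, 10): 7 < 10, 7+10 = 17 — lacks this property, so No match. (17, 15): 17 > 15, 17+15 = 32 — meets the rule, so Match. (16, 8): 16 > 8, 16+8 = 24 — meets the rule, so Match.

No match, Match, Match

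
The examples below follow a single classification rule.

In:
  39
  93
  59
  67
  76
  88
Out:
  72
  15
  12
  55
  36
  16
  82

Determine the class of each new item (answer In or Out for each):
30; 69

Out, In

The distinguishing property — digit sum ≥ 11 — holds for all the 'In' cases and none of the 'Out' cases.
30: Out (digit sum 3+0 = 3). 69: In (digit sum 6+9 = 15).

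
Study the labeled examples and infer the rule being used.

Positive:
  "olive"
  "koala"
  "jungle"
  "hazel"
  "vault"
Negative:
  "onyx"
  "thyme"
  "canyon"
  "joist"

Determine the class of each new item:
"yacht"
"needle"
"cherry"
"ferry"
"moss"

Negative, Positive, Negative, Negative, Negative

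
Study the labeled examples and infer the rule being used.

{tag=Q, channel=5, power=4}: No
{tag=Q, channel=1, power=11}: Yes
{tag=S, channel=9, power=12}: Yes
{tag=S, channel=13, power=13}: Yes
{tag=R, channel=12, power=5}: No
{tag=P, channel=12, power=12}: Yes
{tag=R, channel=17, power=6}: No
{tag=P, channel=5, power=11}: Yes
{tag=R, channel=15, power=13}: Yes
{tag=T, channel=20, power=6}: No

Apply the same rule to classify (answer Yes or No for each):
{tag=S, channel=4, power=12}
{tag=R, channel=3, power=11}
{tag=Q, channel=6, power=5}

Every 'Yes' example satisfies: power ≥ 11. None of the 'No' examples do.
{tag=S, channel=4, power=12}: power = 12, passes → Yes. {tag=R, channel=3, power=11}: power = 11, passes → Yes. {tag=Q, channel=6, power=5}: power = 5, fails the rule → No.

Yes, Yes, No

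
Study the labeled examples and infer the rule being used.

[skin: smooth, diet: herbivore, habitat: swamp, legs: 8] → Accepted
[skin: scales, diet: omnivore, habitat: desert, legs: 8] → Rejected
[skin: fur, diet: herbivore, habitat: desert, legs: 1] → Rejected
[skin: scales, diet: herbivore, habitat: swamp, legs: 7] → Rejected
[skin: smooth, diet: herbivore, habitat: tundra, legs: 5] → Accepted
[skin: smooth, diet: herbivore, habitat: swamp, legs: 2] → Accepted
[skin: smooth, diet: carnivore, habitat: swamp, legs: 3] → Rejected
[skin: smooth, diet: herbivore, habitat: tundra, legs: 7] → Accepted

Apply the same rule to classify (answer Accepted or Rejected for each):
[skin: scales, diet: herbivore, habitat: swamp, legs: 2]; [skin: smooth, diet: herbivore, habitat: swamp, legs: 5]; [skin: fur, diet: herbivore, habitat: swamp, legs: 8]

Rejected, Accepted, Rejected

One predicate separates the groups cleanly: diet is herbivore AND skin is smooth.
[skin: scales, diet: herbivore, habitat: swamp, legs: 2]: diet is herbivore, skin is scales — does not pass, so Rejected. [skin: smooth, diet: herbivore, habitat: swamp, legs: 5]: diet is herbivore, skin is smooth — passes, so Accepted. [skin: fur, diet: herbivore, habitat: swamp, legs: 8]: diet is herbivore, skin is fur — does not pass, so Rejected.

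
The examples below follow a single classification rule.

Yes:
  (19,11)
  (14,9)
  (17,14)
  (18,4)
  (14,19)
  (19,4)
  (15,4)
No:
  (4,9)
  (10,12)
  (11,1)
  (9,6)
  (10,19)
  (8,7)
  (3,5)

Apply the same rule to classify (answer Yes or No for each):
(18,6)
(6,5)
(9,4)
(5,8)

Yes, No, No, No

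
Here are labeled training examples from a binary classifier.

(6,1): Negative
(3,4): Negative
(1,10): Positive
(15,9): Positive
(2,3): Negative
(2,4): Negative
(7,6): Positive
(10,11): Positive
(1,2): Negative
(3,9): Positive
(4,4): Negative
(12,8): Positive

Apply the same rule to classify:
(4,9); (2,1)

All 'Positive' examples share one property — sum ≥ 11 — and every 'Negative' example lacks it.
(4,9): 4+9 = 13, qualifies → Positive. (2,1): 2+1 = 3, doesn't match → Negative.

Positive, Negative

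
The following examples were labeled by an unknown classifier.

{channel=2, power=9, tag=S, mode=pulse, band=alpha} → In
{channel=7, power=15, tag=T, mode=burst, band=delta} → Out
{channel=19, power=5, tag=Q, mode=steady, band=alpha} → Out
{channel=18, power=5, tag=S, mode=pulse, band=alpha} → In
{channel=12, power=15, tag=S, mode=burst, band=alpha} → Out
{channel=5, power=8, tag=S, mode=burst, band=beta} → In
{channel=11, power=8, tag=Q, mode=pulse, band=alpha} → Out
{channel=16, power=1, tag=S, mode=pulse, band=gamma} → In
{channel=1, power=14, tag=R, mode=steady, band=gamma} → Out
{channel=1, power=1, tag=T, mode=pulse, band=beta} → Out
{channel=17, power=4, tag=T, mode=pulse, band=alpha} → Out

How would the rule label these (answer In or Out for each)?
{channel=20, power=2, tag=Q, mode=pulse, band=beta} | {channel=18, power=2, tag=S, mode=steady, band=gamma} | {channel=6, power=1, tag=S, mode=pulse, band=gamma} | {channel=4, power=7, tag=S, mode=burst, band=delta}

Every 'In' example satisfies: tag is S AND power ≤ 9. None of the 'Out' examples do.

Out, In, In, In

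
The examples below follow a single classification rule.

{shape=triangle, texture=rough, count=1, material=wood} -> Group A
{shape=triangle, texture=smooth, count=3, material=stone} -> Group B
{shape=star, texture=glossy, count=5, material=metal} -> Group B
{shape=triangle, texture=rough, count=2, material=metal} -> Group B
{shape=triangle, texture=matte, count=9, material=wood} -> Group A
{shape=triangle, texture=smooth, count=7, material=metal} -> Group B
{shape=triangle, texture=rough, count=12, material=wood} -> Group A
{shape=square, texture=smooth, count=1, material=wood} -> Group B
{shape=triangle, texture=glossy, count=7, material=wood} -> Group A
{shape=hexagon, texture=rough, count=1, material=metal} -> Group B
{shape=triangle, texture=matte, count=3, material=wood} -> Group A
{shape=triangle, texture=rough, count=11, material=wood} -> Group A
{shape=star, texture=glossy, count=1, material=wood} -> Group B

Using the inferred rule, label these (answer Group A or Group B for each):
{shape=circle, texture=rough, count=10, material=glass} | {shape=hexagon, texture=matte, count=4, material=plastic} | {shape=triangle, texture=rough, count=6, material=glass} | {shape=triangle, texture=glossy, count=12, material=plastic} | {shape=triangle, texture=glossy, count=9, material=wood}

Group B, Group B, Group B, Group B, Group A

The common property of the 'Group A' items is: shape is triangle AND material is wood. No 'Group B' item has it.
Group B: {shape=circle, texture=rough, count=10, material=glass}, since shape is circle, material is glass. Group B: {shape=hexagon, texture=matte, count=4, material=plastic}, since shape is hexagon, material is plastic. Group B: {shape=triangle, texture=rough, count=6, material=glass}, since shape is triangle, material is glass. Group B: {shape=triangle, texture=glossy, count=12, material=plastic}, since shape is triangle, material is plastic. Group A: {shape=triangle, texture=glossy, count=9, material=wood}, since shape is triangle, material is wood.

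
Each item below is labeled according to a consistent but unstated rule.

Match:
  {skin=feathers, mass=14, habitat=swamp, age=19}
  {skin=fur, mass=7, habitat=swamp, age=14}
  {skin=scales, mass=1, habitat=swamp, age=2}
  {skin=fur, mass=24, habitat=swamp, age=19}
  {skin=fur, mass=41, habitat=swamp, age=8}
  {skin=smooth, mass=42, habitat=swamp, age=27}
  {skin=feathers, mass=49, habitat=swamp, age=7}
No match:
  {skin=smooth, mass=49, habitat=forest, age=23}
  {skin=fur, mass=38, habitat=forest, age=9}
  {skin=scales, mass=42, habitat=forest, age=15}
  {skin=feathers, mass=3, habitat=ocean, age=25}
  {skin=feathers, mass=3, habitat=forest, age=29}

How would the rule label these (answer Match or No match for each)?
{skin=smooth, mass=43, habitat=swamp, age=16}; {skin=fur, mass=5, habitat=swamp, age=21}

The classifier is using: habitat is swamp.

Match, Match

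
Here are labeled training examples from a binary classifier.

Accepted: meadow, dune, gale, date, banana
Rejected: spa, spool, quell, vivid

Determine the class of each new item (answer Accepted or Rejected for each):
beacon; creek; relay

Looking at the examples, the only property every 'Accepted' case has and every 'Rejected' case lacks is: even length.

Accepted, Rejected, Rejected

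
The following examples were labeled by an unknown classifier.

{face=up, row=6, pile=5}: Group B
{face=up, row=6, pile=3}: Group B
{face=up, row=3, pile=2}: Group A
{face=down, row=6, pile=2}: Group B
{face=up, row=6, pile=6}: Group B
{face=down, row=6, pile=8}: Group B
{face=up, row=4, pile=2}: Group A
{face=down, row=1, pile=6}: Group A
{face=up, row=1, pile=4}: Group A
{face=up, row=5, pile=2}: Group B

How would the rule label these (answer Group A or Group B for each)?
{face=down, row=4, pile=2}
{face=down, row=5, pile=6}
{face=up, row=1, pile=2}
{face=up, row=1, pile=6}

Group A, Group B, Group A, Group A

The common property of the 'Group A' items is: row ≤ 4. No 'Group B' item has it.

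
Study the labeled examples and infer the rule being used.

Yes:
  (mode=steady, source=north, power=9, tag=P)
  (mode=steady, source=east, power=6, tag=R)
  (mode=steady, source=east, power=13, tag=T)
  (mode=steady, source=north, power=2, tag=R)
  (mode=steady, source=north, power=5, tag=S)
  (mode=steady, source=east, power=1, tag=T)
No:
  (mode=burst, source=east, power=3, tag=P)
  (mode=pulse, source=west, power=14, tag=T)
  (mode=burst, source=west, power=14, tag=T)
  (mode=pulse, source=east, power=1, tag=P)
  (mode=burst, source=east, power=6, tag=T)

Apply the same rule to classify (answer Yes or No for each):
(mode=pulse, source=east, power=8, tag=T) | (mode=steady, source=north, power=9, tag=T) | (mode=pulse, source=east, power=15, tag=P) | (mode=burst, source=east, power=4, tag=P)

No, Yes, No, No

The simplest hypothesis consistent with all the labels is: mode is steady.
No: (mode=pulse, source=east, power=8, tag=T), since mode is pulse.
Yes: (mode=steady, source=north, power=9, tag=T), since mode is steady.
No: (mode=pulse, source=east, power=15, tag=P), since mode is pulse.
No: (mode=burst, source=east, power=4, tag=P), since mode is burst.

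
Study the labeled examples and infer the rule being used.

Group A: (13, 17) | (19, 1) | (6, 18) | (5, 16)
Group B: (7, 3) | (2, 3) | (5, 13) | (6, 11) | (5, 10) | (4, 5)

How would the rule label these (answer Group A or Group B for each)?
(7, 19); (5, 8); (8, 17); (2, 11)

Rule: sum ≥ 20. This holds for each 'Group A' example and fails for each 'Group B' one.
(7, 19) — 7+19 = 26, hence Group A.
(5, 8) — 5+8 = 13, hence Group B.
(8, 17) — 8+17 = 25, hence Group A.
(2, 11) — 2+11 = 13, hence Group B.

Group A, Group B, Group A, Group B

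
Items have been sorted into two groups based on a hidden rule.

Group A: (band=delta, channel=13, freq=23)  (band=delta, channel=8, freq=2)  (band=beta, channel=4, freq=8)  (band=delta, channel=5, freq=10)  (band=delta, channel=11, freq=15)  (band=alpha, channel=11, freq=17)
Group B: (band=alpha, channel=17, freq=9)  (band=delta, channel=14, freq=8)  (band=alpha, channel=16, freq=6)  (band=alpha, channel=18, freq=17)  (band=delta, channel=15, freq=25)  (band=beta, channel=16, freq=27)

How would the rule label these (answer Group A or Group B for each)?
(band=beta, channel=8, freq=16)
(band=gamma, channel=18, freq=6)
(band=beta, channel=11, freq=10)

The classifier is using: channel ≤ 13.

Group A, Group B, Group A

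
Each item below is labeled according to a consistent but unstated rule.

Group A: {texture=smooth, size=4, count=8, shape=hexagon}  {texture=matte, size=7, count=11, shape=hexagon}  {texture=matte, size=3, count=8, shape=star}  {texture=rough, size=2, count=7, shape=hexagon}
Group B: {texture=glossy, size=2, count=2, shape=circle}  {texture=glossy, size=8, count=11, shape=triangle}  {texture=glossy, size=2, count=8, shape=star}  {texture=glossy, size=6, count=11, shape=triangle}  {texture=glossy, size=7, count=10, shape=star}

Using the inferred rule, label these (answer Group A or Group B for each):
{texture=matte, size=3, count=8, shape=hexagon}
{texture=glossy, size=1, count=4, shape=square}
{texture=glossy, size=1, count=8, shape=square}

Group A, Group B, Group B

The common property of the 'Group A' items is: texture is not glossy. No 'Group B' item has it.
{texture=matte, size=3, count=8, shape=hexagon}: texture is matte, checks out → Group A. {texture=glossy, size=1, count=4, shape=square}: texture is glossy, does not fit → Group B. {texture=glossy, size=1, count=8, shape=square}: texture is glossy, does not fit → Group B.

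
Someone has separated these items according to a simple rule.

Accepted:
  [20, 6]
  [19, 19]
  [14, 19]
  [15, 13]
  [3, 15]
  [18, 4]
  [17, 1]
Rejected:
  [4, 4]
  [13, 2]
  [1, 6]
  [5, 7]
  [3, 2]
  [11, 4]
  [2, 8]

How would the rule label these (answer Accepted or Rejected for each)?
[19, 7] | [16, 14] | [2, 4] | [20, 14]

The rule appears to be: sum ≥ 18.
[19, 7]: 19+7 = 26 — satisfies this, so Accepted. [16, 14]: 16+14 = 30 — satisfies this, so Accepted. [2, 4]: 2+4 = 6 — doesn't match, so Rejected. [20, 14]: 20+14 = 34 — satisfies this, so Accepted.

Accepted, Accepted, Rejected, Accepted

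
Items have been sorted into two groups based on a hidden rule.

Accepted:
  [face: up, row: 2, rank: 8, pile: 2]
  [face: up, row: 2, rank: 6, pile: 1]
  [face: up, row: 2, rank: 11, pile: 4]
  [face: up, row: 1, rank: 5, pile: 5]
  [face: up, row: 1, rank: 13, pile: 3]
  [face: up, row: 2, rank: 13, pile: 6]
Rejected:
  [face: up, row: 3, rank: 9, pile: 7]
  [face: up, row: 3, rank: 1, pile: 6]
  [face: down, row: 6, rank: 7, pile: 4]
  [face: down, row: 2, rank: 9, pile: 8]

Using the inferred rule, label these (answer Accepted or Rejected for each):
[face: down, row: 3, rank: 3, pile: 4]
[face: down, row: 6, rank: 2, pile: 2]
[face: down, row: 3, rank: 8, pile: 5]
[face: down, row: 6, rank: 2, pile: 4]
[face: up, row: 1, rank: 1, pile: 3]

Rejected, Rejected, Rejected, Rejected, Accepted

The distinguishing property — face is up AND row ≤ 2 — holds for all the 'Accepted' cases and none of the 'Rejected' cases.
[face: down, row: 3, rank: 3, pile: 4] → face is down, row = 3 → Rejected. [face: down, row: 6, rank: 2, pile: 2] → face is down, row = 6 → Rejected. [face: down, row: 3, rank: 8, pile: 5] → face is down, row = 3 → Rejected. [face: down, row: 6, rank: 2, pile: 4] → face is down, row = 6 → Rejected. [face: up, row: 1, rank: 1, pile: 3] → face is up, row = 1 → Accepted.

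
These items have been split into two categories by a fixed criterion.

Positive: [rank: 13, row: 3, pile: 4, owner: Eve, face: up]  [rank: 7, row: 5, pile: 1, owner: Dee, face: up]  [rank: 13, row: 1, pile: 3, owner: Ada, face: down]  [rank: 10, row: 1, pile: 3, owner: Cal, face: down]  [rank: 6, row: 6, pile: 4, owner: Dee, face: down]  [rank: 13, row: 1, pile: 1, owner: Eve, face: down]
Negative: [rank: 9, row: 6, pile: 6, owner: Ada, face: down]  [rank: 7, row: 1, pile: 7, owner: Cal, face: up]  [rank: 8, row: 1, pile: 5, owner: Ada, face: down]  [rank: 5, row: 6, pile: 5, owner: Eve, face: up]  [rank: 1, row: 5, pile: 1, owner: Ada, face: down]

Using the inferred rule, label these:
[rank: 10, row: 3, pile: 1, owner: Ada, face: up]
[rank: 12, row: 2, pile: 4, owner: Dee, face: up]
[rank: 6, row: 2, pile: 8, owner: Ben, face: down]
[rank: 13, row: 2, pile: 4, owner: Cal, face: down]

Positive, Positive, Negative, Positive

The simplest hypothesis consistent with all the labels is: pile ≤ 4 AND rank ≥ 5.
Positive: [rank: 10, row: 3, pile: 1, owner: Ada, face: up], since pile = 1, rank = 10.
Positive: [rank: 12, row: 2, pile: 4, owner: Dee, face: up], since pile = 4, rank = 12.
Negative: [rank: 6, row: 2, pile: 8, owner: Ben, face: down], since pile = 8, rank = 6.
Positive: [rank: 13, row: 2, pile: 4, owner: Cal, face: down], since pile = 4, rank = 13.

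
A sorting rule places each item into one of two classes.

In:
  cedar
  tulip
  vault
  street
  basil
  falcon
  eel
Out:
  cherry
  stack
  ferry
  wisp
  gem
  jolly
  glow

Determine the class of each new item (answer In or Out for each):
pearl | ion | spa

One predicate separates the groups cleanly: has ≥ 2 vowels.

In, In, Out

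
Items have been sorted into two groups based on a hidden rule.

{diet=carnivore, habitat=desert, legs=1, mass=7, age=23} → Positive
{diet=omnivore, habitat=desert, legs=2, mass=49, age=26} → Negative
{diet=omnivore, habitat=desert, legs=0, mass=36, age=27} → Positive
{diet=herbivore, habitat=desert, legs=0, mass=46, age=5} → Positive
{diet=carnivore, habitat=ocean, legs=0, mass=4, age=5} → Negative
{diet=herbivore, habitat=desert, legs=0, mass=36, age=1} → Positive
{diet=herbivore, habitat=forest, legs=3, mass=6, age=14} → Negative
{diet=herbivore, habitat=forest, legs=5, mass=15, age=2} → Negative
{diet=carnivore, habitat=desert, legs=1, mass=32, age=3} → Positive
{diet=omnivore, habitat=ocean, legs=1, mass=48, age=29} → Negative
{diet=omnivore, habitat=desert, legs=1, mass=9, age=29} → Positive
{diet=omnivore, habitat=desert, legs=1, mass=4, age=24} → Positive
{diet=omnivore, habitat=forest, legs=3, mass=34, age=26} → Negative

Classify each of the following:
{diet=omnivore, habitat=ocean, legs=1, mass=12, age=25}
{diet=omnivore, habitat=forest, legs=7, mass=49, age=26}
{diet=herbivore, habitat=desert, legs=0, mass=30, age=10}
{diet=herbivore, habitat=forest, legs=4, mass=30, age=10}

Negative, Negative, Positive, Negative

One predicate separates the groups cleanly: habitat is desert AND legs ≤ 1.
Negative: {diet=omnivore, habitat=ocean, legs=1, mass=12, age=25}, since habitat is ocean, legs = 1. Negative: {diet=omnivore, habitat=forest, legs=7, mass=49, age=26}, since habitat is forest, legs = 7. Positive: {diet=herbivore, habitat=desert, legs=0, mass=30, age=10}, since habitat is desert, legs = 0. Negative: {diet=herbivore, habitat=forest, legs=4, mass=30, age=10}, since habitat is forest, legs = 4.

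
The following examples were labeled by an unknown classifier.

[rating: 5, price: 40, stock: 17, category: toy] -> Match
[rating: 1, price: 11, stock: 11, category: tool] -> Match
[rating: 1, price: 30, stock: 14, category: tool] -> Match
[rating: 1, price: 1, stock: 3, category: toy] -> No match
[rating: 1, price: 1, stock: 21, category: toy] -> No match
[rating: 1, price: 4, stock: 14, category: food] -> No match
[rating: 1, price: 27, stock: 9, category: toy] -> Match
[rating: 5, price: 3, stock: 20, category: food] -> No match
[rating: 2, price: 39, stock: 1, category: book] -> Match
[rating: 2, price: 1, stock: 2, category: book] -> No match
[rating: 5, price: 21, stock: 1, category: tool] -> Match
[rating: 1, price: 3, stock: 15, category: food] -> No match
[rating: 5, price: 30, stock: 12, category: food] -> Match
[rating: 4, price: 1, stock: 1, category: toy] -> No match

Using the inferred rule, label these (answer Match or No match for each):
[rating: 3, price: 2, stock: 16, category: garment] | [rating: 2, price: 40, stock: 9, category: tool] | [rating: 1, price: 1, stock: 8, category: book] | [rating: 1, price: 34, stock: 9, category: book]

Every 'Match' example satisfies: price ≥ 11. None of the 'No match' examples do.
[rating: 3, price: 2, stock: 16, category: garment] — price = 2, hence No match.
[rating: 2, price: 40, stock: 9, category: tool] — price = 40, hence Match.
[rating: 1, price: 1, stock: 8, category: book] — price = 1, hence No match.
[rating: 1, price: 34, stock: 9, category: book] — price = 34, hence Match.

No match, Match, No match, Match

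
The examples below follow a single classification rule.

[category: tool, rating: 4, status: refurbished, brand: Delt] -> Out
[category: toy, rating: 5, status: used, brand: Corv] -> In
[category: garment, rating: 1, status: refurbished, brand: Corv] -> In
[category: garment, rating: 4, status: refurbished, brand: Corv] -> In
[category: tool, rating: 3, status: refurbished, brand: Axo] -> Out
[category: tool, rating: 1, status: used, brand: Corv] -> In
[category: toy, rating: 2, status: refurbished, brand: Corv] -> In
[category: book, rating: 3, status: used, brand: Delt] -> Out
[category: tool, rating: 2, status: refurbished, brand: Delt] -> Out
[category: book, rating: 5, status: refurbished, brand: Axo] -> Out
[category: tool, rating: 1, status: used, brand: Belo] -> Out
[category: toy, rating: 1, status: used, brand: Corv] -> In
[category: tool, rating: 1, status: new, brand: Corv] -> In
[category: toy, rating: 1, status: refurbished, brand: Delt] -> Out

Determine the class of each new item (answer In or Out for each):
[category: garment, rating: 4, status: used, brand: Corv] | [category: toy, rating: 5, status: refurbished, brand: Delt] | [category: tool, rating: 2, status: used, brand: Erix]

In, Out, Out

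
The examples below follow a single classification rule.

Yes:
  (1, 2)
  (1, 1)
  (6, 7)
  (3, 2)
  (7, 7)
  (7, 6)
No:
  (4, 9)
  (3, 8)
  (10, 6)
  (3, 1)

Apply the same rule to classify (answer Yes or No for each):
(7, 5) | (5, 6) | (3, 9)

All 'Yes' examples share one property — |first − second| ≤ 1 — and every 'No' example lacks it.
(7, 5): |7−5| = 2 — lacks this property, so No.
(5, 6): |5−6| = 1 — meets the rule, so Yes.
(3, 9): |3−9| = 6 — lacks this property, so No.

No, Yes, No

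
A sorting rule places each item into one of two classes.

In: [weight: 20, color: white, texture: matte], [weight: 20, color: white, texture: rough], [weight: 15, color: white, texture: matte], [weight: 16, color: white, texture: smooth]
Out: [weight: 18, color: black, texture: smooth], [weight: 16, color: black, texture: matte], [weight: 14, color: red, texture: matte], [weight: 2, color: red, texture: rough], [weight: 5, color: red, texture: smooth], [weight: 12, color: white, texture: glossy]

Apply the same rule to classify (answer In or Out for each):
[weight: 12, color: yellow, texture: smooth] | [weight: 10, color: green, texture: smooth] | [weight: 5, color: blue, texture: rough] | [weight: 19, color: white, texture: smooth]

Out, Out, Out, In

All 'In' examples share one property — color is white AND weight ≥ 14 — and every 'Out' example lacks it.
[weight: 12, color: yellow, texture: smooth] — color is yellow, weight = 12, hence Out. [weight: 10, color: green, texture: smooth] — color is green, weight = 10, hence Out. [weight: 5, color: blue, texture: rough] — color is blue, weight = 5, hence Out. [weight: 19, color: white, texture: smooth] — color is white, weight = 19, hence In.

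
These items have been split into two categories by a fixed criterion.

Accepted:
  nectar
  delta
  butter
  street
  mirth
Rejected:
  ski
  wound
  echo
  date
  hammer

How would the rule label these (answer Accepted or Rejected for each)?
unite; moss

Accepted, Rejected

The rule appears to be: length ≥ 5 AND contains 't'.
unite → length 5, has 't' → Accepted. moss → length 4, no 't' → Rejected.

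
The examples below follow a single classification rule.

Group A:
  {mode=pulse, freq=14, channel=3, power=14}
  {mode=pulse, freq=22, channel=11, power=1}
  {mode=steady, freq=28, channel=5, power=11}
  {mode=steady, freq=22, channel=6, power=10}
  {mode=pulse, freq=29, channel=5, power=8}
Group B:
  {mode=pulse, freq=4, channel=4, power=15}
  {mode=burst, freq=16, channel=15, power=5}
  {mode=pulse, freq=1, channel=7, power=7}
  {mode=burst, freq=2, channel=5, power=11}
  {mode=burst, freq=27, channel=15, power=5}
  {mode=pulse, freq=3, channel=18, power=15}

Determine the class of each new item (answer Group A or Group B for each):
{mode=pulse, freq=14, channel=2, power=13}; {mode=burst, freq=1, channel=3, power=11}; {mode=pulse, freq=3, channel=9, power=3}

Group A, Group B, Group B

Every 'Group A' example satisfies: freq ≥ 14 AND channel ≤ 11. None of the 'Group B' examples do.
{mode=pulse, freq=14, channel=2, power=13}: Group A (freq = 14, channel = 2).
{mode=burst, freq=1, channel=3, power=11}: Group B (freq = 1, channel = 3).
{mode=pulse, freq=3, channel=9, power=3}: Group B (freq = 3, channel = 9).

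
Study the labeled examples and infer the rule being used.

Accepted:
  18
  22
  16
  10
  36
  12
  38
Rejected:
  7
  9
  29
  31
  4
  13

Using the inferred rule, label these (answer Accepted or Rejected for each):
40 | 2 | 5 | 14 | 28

One predicate separates the groups cleanly: even AND at least 7.

Accepted, Rejected, Rejected, Accepted, Accepted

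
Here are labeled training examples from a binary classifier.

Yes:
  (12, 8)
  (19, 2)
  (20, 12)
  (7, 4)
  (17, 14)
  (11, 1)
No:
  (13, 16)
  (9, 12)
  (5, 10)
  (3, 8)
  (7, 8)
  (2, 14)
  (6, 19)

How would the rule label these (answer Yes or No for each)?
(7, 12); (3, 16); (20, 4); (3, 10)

The distinguishing property — first > second — holds for all the 'Yes' cases and none of the 'No' cases.

No, No, Yes, No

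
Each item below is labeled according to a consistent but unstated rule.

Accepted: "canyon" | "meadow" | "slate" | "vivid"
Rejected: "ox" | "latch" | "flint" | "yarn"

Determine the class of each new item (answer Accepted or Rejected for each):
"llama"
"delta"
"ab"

Accepted, Accepted, Rejected

The simplest hypothesis consistent with all the labels is: has ≥ 2 vowels.
"llama" — 2 vowels, hence Accepted. "delta" — 2 vowels, hence Accepted. "ab" — 1 vowel, hence Rejected.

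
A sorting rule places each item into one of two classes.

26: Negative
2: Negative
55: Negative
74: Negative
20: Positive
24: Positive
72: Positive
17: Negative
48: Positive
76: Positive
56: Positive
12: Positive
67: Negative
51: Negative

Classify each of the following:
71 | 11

Checking candidate rules against both groups, what survives is: multiple of 4.
71: Negative (71 = 4·17 + 3). 11: Negative (11 = 4·2 + 3).

Negative, Negative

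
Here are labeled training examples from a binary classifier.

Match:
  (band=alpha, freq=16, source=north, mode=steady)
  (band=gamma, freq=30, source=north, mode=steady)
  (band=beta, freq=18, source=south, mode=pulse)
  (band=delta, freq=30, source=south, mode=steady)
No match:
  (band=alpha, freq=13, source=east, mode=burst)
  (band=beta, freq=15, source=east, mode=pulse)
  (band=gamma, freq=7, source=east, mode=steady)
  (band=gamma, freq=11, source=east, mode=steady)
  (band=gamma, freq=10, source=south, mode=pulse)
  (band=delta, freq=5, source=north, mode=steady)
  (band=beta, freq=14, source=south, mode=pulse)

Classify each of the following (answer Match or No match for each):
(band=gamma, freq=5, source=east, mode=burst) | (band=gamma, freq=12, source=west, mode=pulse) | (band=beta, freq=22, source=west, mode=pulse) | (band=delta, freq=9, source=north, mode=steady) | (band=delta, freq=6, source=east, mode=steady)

No match, No match, Match, No match, No match

The rule appears to be: freq ≥ 16.
(band=gamma, freq=5, source=east, mode=burst) — freq = 5, hence No match.
(band=gamma, freq=12, source=west, mode=pulse) — freq = 12, hence No match.
(band=beta, freq=22, source=west, mode=pulse) — freq = 22, hence Match.
(band=delta, freq=9, source=north, mode=steady) — freq = 9, hence No match.
(band=delta, freq=6, source=east, mode=steady) — freq = 6, hence No match.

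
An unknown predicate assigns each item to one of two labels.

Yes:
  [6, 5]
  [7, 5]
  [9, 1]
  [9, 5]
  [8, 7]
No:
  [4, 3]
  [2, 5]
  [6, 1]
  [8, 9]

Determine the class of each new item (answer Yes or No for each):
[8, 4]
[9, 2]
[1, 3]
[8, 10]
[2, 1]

The rule appears to be: first > second AND sum ≥ 10.
[8, 4] → 8 > 4, 8+4 = 12 → Yes.
[9, 2] → 9 > 2, 9+2 = 11 → Yes.
[1, 3] → 1 < 3, 1+3 = 4 → No.
[8, 10] → 8 < 10, 8+10 = 18 → No.
[2, 1] → 2 > 1, 2+1 = 3 → No.

Yes, Yes, No, No, No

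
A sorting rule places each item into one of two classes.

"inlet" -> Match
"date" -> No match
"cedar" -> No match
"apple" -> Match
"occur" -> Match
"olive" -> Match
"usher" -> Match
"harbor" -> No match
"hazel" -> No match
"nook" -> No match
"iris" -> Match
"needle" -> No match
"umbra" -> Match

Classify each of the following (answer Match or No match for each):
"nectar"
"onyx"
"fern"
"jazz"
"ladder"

'Match' ⟺ starts with a vowel.
"nectar" → starts with 'n' → No match. "onyx" → starts with 'o' → Match. "fern" → starts with 'f' → No match. "jazz" → starts with 'j' → No match. "ladder" → starts with 'l' → No match.

No match, Match, No match, No match, No match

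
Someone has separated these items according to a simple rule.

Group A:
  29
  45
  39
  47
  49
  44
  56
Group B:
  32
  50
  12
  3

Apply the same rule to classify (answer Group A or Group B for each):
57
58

Group A, Group A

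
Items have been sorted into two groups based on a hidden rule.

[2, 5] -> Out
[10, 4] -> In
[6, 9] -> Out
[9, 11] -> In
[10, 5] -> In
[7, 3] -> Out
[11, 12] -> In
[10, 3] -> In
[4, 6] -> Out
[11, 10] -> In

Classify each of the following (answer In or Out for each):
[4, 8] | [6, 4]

Out, Out

A rule that fits every label: first ≥ 9 — true of each 'In' example, false of each 'Out' one.
[4, 8]: Out (first 4). [6, 4]: Out (first 6).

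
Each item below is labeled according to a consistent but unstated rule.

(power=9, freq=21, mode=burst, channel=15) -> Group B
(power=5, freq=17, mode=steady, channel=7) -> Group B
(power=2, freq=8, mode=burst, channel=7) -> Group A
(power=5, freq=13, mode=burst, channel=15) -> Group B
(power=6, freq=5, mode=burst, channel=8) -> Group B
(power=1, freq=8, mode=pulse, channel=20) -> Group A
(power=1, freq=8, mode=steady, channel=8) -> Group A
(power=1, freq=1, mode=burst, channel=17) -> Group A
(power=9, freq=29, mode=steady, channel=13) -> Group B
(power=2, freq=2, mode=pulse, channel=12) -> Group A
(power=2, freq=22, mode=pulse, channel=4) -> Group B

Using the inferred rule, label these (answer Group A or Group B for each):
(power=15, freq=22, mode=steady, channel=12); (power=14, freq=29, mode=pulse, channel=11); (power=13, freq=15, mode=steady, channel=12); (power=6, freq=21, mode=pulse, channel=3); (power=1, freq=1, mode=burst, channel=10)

All 'Group A' examples share one property — power ≤ 2 AND freq ≤ 8 — and every 'Group B' example lacks it.
(power=15, freq=22, mode=steady, channel=12) — power = 15, freq = 22, hence Group B.
(power=14, freq=29, mode=pulse, channel=11) — power = 14, freq = 29, hence Group B.
(power=13, freq=15, mode=steady, channel=12) — power = 13, freq = 15, hence Group B.
(power=6, freq=21, mode=pulse, channel=3) — power = 6, freq = 21, hence Group B.
(power=1, freq=1, mode=burst, channel=10) — power = 1, freq = 1, hence Group A.

Group B, Group B, Group B, Group B, Group A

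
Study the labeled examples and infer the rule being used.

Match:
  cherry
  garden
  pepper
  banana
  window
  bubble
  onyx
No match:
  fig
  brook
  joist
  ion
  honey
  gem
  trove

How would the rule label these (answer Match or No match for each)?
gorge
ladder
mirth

Every 'Match' example satisfies: even length. None of the 'No match' examples do.
gorge → length 5 → No match.
ladder → length 6 → Match.
mirth → length 5 → No match.

No match, Match, No match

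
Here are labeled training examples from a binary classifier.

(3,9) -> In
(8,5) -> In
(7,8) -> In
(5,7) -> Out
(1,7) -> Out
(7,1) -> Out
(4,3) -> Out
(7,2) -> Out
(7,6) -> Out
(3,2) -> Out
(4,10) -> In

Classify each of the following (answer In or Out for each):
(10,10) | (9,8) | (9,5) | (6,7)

In, In, In, Out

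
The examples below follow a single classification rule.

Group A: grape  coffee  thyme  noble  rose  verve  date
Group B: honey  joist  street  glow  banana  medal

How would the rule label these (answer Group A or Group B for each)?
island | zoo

Group B, Group B

The rule appears to be: ends with 'e'.
island: ends with 'd', fails the rule → Group B. zoo: ends with 'o', fails the rule → Group B.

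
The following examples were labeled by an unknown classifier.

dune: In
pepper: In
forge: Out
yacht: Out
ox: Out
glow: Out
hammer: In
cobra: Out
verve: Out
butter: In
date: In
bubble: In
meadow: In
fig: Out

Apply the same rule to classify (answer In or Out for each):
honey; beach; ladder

One predicate separates the groups cleanly: even length AND contains 'e'.

Out, Out, In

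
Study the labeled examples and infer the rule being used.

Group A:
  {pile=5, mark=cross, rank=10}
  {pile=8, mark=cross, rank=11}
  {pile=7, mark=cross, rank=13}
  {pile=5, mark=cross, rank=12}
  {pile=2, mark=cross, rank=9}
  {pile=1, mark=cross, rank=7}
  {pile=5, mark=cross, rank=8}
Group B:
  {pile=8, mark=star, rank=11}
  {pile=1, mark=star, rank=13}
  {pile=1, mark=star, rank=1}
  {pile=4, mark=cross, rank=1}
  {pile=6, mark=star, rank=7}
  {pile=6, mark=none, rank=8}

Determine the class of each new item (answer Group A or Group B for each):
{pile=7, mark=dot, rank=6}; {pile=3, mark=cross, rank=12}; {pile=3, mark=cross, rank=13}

Group B, Group A, Group A

The rule appears to be: mark is cross AND rank ≥ 7.
Group B: {pile=7, mark=dot, rank=6}, since mark is dot, rank = 6.
Group A: {pile=3, mark=cross, rank=12}, since mark is cross, rank = 12.
Group A: {pile=3, mark=cross, rank=13}, since mark is cross, rank = 13.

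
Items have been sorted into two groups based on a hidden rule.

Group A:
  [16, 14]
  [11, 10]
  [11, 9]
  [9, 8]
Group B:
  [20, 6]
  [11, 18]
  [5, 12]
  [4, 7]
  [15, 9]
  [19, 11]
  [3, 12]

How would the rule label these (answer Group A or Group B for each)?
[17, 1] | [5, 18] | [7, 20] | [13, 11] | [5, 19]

Group B, Group B, Group B, Group A, Group B

All 'Group A' examples share one property — |first − second| ≤ 2 — and every 'Group B' example lacks it.
[17, 1]: Group B (|17−1| = 16). [5, 18]: Group B (|5−18| = 13). [7, 20]: Group B (|7−20| = 13). [13, 11]: Group A (|13−11| = 2). [5, 19]: Group B (|5−19| = 14).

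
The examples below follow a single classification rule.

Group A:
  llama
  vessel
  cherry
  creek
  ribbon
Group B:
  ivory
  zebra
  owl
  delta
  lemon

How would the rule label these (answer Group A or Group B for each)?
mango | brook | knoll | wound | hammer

Group B, Group A, Group A, Group B, Group A

Rule: has a double letter. This holds for each 'Group A' example and fails for each 'Group B' one.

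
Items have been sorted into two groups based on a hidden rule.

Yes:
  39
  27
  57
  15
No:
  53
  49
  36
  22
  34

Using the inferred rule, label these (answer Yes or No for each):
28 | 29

No, No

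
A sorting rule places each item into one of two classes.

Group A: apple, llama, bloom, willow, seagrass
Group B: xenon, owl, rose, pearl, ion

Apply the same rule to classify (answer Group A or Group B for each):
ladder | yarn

Group A, Group B

A rule that fits every label: has a double letter — true of each 'Group A' example, false of each 'Group B' one.
ladder: 'dd' doubled — meets the rule, so Group A. yarn: no doubled letter — does not pass, so Group B.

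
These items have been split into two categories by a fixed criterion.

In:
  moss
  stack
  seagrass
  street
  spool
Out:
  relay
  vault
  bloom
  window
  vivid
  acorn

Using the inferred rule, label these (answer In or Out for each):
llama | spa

One predicate separates the groups cleanly: contains 's'.
llama → no 's' → Out. spa → has 's' → In.

Out, In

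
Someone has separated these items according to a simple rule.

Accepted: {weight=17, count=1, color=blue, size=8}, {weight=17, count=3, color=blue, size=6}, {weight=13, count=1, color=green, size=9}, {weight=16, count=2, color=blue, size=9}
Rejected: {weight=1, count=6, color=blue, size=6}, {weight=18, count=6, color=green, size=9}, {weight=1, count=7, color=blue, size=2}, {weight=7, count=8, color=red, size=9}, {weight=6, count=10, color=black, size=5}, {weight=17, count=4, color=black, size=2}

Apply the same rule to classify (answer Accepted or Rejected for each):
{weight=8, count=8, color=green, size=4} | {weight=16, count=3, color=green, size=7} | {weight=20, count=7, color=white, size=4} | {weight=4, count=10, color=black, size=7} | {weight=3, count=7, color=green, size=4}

The pattern is that an item is 'Accepted' exactly when: count ≤ 3.
{weight=8, count=8, color=green, size=4}: Rejected (count = 8).
{weight=16, count=3, color=green, size=7}: Accepted (count = 3).
{weight=20, count=7, color=white, size=4}: Rejected (count = 7).
{weight=4, count=10, color=black, size=7}: Rejected (count = 10).
{weight=3, count=7, color=green, size=4}: Rejected (count = 7).

Rejected, Accepted, Rejected, Rejected, Rejected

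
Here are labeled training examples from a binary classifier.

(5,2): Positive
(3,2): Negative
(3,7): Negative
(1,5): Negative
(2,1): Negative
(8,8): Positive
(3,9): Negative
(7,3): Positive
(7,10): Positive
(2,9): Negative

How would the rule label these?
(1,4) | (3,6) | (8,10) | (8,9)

The common property of the 'Positive' items is: first ≥ 5. No 'Negative' item has it.
(1,4): Negative (first 1).
(3,6): Negative (first 3).
(8,10): Positive (first 8).
(8,9): Positive (first 8).

Negative, Negative, Positive, Positive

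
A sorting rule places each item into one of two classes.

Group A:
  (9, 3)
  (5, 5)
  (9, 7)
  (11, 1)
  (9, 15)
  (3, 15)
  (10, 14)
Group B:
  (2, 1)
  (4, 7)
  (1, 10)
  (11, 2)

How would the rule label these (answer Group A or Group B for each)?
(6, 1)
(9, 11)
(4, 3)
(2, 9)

Group B, Group A, Group B, Group B

Looking at the examples, the only property every 'Group A' case has and every 'Group B' case lacks is: sum is even.
Group B: (6, 1), since 6+1 = 7. Group A: (9, 11), since 9+11 = 20. Group B: (4, 3), since 4+3 = 7. Group B: (2, 9), since 2+9 = 11.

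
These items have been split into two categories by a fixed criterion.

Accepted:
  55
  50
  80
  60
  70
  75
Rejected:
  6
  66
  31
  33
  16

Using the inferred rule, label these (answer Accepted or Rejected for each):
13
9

One predicate separates the groups cleanly: multiple of 5.

Rejected, Rejected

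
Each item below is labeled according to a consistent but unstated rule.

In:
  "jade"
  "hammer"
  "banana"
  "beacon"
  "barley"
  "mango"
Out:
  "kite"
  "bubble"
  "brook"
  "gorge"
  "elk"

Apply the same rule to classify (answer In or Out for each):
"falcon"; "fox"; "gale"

The classifier is using: contains 'a'.
"falcon": has 'a' — qualifies, so In. "fox": no 'a' — lacks this property, so Out. "gale": has 'a' — qualifies, so In.

In, Out, In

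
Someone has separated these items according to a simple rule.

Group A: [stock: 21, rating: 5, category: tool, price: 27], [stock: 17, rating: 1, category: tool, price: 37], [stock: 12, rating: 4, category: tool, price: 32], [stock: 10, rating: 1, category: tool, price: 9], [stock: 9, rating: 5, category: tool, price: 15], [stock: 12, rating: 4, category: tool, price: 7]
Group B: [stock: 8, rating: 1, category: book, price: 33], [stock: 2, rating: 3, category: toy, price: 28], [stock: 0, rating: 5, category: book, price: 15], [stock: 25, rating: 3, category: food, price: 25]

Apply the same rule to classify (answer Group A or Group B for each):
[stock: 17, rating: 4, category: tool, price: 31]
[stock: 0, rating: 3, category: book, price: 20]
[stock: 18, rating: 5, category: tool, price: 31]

The distinguishing property — category is tool — holds for all the 'Group A' cases and none of the 'Group B' cases.

Group A, Group B, Group A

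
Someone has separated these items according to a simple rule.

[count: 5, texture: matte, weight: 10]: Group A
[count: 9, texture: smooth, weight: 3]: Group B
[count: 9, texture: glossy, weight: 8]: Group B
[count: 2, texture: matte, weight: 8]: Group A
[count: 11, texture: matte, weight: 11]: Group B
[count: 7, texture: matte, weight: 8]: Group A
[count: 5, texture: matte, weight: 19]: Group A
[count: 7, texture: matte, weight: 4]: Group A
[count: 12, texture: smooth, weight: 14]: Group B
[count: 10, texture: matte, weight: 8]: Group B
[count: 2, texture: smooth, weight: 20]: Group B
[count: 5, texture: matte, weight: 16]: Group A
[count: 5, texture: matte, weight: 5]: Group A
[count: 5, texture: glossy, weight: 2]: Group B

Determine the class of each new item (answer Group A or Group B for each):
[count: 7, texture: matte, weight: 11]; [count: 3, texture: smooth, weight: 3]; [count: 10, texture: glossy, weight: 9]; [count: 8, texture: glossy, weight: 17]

The distinguishing property — texture is matte AND count ≤ 7 — holds for all the 'Group A' cases and none of the 'Group B' cases.

Group A, Group B, Group B, Group B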